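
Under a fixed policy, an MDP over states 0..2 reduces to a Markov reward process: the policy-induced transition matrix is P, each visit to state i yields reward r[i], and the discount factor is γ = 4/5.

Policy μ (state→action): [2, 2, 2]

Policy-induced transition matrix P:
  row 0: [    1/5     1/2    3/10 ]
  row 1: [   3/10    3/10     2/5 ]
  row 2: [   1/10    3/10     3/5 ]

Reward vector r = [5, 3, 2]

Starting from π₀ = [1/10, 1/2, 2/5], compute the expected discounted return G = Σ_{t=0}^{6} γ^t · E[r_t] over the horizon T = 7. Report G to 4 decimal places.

G = 11.3916

t=0: π = [0.1000, 0.5000, 0.4000], E[r] = 2.8000, γ^t·E[r] = 2.800000, running G = 2.800000
t=1: π = [0.2100, 0.3200, 0.4700], E[r] = 2.9500, γ^t·E[r] = 2.360000, running G = 5.160000
t=2: π = [0.1850, 0.3420, 0.4730], E[r] = 2.8970, γ^t·E[r] = 1.854080, running G = 7.014080
t=3: π = [0.1869, 0.3370, 0.4761], E[r] = 2.8977, γ^t·E[r] = 1.483622, running G = 8.497702
t=4: π = [0.1861, 0.3374, 0.4765], E[r] = 2.8957, γ^t·E[r] = 1.186058, running G = 9.683761
t=5: π = [0.1861, 0.3372, 0.4767], E[r] = 2.8955, γ^t·E[r] = 0.948789, running G = 10.632549
t=6: π = [0.1861, 0.3372, 0.4767], E[r] = 2.8954, γ^t·E[r] = 0.759005, running G = 11.391554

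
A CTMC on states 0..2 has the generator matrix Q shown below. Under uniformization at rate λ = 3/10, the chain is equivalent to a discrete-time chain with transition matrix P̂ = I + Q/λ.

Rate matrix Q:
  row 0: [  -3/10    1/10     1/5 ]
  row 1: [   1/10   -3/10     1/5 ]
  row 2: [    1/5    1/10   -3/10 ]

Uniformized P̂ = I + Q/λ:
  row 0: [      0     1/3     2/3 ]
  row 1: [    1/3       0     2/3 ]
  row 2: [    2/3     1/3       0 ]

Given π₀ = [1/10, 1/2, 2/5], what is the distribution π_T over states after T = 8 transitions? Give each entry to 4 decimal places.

π = [0.3500, 0.2500, 0.4000]

t=0: π = [0.1000, 0.5000, 0.4000]
t=1: π = [0.4333, 0.1667, 0.4000]
t=2: π = [0.3222, 0.2778, 0.4000]
t=3: π = [0.3593, 0.2407, 0.4000]
t=4: π = [0.3469, 0.2531, 0.4000]
t=5: π = [0.3510, 0.2490, 0.4000]
t=6: π = [0.3497, 0.2503, 0.4000]
t=7: π = [0.3501, 0.2499, 0.4000]
t=8: π = [0.3500, 0.2500, 0.4000]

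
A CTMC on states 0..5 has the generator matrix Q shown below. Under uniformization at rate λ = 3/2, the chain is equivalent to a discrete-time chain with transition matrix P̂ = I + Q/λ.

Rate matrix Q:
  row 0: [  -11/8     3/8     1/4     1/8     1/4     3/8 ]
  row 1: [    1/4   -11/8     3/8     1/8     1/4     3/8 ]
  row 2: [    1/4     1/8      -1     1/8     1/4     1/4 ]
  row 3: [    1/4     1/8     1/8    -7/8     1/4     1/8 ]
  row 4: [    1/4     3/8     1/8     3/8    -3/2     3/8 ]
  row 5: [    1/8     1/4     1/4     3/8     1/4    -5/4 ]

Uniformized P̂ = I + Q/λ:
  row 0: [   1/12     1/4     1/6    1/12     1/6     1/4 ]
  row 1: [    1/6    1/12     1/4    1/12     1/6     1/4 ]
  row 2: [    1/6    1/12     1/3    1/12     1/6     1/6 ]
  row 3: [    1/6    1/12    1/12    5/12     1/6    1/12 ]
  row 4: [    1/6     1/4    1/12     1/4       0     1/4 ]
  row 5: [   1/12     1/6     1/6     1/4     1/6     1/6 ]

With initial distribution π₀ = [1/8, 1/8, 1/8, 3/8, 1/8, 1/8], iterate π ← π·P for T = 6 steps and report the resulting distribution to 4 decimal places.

t=0: π = [0.1250, 0.1250, 0.1250, 0.3750, 0.1250, 0.1250]
t=1: π = [0.1458, 0.1354, 0.1563, 0.2500, 0.1458, 0.1667]
t=2: π = [0.1406, 0.1458, 0.1710, 0.2188, 0.1424, 0.1814]
t=3: π = [0.1398, 0.1456, 0.1772, 0.2102, 0.1429, 0.1842]
t=4: π = [0.1397, 0.1458, 0.1789, 0.2079, 0.1428, 0.1848]
t=5: π = [0.1396, 0.1458, 0.1794, 0.2073, 0.1429, 0.1850]
t=6: π = [0.1396, 0.1458, 0.1795, 0.2071, 0.1429, 0.1851]

π = [0.1396, 0.1458, 0.1795, 0.2071, 0.1429, 0.1851]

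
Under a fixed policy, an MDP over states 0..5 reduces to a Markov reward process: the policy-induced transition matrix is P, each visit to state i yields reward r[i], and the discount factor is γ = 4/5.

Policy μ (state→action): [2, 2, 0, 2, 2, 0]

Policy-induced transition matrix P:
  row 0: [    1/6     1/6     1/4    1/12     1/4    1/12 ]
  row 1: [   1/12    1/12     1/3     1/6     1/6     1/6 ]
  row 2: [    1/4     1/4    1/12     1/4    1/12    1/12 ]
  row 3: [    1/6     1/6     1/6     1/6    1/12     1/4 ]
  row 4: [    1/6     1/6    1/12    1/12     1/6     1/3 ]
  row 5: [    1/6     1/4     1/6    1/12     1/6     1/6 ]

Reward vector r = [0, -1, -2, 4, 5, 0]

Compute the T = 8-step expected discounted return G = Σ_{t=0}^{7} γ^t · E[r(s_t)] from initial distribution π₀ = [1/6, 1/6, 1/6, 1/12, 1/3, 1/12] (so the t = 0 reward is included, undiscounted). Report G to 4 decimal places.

t=0: π = [0.1667, 0.1667, 0.1667, 0.0833, 0.3333, 0.0833], E[r] = 1.5000, γ^t·E[r] = 1.500000, running G = 1.500000
t=1: π = [0.1667, 0.1736, 0.1667, 0.1319, 0.1597, 0.2014], E[r] = 0.8194, γ^t·E[r] = 0.655556, running G = 2.155556
t=2: π = [0.1661, 0.1829, 0.1823, 0.1366, 0.1557, 0.1765], E[r] = 0.7772, γ^t·E[r] = 0.497407, running G = 2.652963
t=3: π = [0.1666, 0.1813, 0.1828, 0.1403, 0.1539, 0.1750], E[r] = 0.7840, γ^t·E[r] = 0.401432, running G = 3.054395
t=4: π = [0.1668, 0.1814, 0.1827, 0.1406, 0.1536, 0.1749], E[r] = 0.7838, γ^t·E[r] = 0.321026, running G = 3.375421
t=5: π = [0.1668, 0.1814, 0.1828, 0.1406, 0.1536, 0.1749], E[r] = 0.7837, γ^t·E[r] = 0.256801, running G = 3.632221
t=6: π = [0.1668, 0.1814, 0.1828, 0.1406, 0.1536, 0.1749], E[r] = 0.7837, γ^t·E[r] = 0.205445, running G = 3.837666
t=7: π = [0.1668, 0.1814, 0.1828, 0.1406, 0.1536, 0.1749], E[r] = 0.7837, γ^t·E[r] = 0.164355, running G = 4.002021

G = 4.0020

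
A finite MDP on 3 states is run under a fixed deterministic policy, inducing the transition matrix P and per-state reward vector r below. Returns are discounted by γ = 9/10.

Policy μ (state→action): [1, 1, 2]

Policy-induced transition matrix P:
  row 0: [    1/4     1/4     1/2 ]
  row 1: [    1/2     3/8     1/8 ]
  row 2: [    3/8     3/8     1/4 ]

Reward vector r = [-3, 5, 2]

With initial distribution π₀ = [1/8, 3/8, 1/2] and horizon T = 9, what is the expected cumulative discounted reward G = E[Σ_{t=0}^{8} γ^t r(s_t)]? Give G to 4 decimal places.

t=0: π = [0.1250, 0.3750, 0.5000], E[r] = 2.5000, γ^t·E[r] = 2.500000, running G = 2.500000
t=1: π = [0.4063, 0.3594, 0.2344], E[r] = 1.0469, γ^t·E[r] = 0.942188, running G = 3.442188
t=2: π = [0.3691, 0.3242, 0.3066], E[r] = 1.1270, γ^t·E[r] = 0.912832, running G = 4.355020
t=3: π = [0.3694, 0.3289, 0.3018], E[r] = 1.1396, γ^t·E[r] = 0.830804, running G = 5.185823
t=4: π = [0.3699, 0.3288, 0.3012], E[r] = 1.1368, γ^t·E[r] = 0.745861, running G = 5.931684
t=5: π = [0.3699, 0.3288, 0.3014], E[r] = 1.1370, γ^t·E[r] = 0.671367, running G = 6.603052
t=6: π = [0.3699, 0.3288, 0.3014], E[r] = 1.1370, γ^t·E[r] = 0.604244, running G = 7.207296
t=7: π = [0.3699, 0.3288, 0.3014], E[r] = 1.1370, γ^t·E[r] = 0.543817, running G = 7.751113
t=8: π = [0.3699, 0.3288, 0.3014], E[r] = 1.1370, γ^t·E[r] = 0.489435, running G = 8.240548

G = 8.2405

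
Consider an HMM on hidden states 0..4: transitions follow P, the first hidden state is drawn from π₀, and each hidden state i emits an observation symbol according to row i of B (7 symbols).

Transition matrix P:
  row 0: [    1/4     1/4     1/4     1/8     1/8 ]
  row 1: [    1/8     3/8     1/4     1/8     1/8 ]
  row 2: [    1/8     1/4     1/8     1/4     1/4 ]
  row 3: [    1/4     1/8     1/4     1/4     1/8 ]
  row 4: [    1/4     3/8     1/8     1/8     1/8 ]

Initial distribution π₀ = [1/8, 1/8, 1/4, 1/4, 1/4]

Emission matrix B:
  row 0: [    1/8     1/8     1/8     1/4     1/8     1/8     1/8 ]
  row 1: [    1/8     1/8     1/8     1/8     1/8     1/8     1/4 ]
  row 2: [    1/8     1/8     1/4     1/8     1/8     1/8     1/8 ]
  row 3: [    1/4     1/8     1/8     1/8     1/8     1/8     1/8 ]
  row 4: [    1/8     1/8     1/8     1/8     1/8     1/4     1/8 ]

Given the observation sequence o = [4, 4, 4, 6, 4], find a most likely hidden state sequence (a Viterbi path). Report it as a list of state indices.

t=0: δ = [1.562e-02, 1.562e-02, 3.125e-02, 3.125e-02, 3.125e-02]  (obs o_0=4)
t=1: δ = [9.766e-04, 1.465e-03, 9.766e-04, 9.766e-04, 9.766e-04]  ψ = [3, 4, 3, 2, 2]  (obs o_1=4)
t=2: δ = [3.052e-05, 6.866e-05, 4.578e-05, 3.052e-05, 3.052e-05]  ψ = [0, 1, 1, 2, 2]  (obs o_2=4)
t=3: δ = [1.073e-06, 6.437e-06, 2.146e-06, 1.431e-06, 1.431e-06]  ψ = [1, 1, 1, 2, 2]  (obs o_3=6)
t=4: δ = [1.006e-07, 3.017e-07, 2.012e-07, 1.006e-07, 1.006e-07]  ψ = [1, 1, 1, 1, 1]  (obs o_4=4)
backtrack: best end state = 1; path = [4, 1, 1, 1, 1]

path = [4, 1, 1, 1, 1]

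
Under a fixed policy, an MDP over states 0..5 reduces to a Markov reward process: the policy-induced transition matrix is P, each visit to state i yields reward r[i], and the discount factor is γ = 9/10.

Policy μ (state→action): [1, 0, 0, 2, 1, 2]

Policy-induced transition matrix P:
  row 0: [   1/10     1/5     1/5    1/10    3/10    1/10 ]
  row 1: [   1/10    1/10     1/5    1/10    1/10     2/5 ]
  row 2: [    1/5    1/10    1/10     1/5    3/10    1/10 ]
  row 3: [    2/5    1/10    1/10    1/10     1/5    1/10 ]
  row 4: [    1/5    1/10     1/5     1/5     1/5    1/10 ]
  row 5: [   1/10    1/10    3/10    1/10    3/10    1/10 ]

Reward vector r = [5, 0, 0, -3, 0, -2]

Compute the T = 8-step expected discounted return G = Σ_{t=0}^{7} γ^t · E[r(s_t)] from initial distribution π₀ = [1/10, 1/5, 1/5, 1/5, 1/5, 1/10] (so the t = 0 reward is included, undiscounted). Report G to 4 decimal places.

t=0: π = [0.1000, 0.2000, 0.2000, 0.2000, 0.2000, 0.1000], E[r] = -0.3000, γ^t·E[r] = -0.300000, running G = -0.300000
t=1: π = [0.2000, 0.1100, 0.1700, 0.1400, 0.2200, 0.1600], E[r] = 0.2600, γ^t·E[r] = 0.234000, running G = -0.066000
t=2: π = [0.1810, 0.1200, 0.1850, 0.1390, 0.2420, 0.1330], E[r] = 0.2220, γ^t·E[r] = 0.179820, running G = 0.113820
t=3: π = [0.1844, 0.1181, 0.1809, 0.1427, 0.2379, 0.1360], E[r] = 0.2219, γ^t·E[r] = 0.161765, running G = 0.275585
t=4: π = [0.1847, 0.1184, 0.1812, 0.1419, 0.2383, 0.1354], E[r] = 0.2270, γ^t·E[r] = 0.148902, running G = 0.424487
t=5: π = [0.1845, 0.1185, 0.1812, 0.1420, 0.2383, 0.1355], E[r] = 0.2257, γ^t·E[r] = 0.133255, running G = 0.557742
t=6: π = [0.1845, 0.1185, 0.1812, 0.1420, 0.2383, 0.1355], E[r] = 0.2258, γ^t·E[r] = 0.119977, running G = 0.677718
t=7: π = [0.1845, 0.1185, 0.1812, 0.1420, 0.2383, 0.1355], E[r] = 0.2258, γ^t·E[r] = 0.107981, running G = 0.785699

G = 0.7857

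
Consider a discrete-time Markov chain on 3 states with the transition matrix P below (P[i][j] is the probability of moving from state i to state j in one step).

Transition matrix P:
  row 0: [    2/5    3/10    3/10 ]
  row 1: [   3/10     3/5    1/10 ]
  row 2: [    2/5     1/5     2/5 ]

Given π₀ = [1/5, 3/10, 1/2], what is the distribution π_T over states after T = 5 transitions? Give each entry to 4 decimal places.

t=0: π = [0.2000, 0.3000, 0.5000]
t=1: π = [0.3700, 0.3400, 0.2900]
t=2: π = [0.3660, 0.3730, 0.2610]
t=3: π = [0.3627, 0.3858, 0.2515]
t=4: π = [0.3614, 0.3906, 0.2480]
t=5: π = [0.3609, 0.3924, 0.2467]

π = [0.3609, 0.3924, 0.2467]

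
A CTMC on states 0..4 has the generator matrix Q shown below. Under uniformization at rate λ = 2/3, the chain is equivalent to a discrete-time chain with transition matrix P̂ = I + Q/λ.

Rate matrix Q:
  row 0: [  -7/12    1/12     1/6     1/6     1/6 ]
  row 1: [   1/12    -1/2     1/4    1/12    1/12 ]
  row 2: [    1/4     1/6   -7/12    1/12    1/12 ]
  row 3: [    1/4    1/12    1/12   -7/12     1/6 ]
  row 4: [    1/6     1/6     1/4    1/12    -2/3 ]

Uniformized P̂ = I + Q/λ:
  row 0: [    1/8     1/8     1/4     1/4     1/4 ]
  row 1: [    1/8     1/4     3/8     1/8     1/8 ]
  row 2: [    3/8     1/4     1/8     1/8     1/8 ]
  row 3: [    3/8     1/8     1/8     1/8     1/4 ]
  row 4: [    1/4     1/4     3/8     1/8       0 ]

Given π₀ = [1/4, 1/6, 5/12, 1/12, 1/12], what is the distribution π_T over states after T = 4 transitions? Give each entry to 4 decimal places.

π = [0.2440, 0.1999, 0.2446, 0.1558, 0.1558]

t=0: π = [0.2500, 0.1667, 0.4167, 0.0833, 0.0833]
t=1: π = [0.2604, 0.2083, 0.2188, 0.1563, 0.1563]
t=2: π = [0.2383, 0.1979, 0.2487, 0.1576, 0.1576]
t=3: π = [0.2463, 0.2005, 0.2437, 0.1548, 0.1548]
t=4: π = [0.2440, 0.1999, 0.2446, 0.1558, 0.1558]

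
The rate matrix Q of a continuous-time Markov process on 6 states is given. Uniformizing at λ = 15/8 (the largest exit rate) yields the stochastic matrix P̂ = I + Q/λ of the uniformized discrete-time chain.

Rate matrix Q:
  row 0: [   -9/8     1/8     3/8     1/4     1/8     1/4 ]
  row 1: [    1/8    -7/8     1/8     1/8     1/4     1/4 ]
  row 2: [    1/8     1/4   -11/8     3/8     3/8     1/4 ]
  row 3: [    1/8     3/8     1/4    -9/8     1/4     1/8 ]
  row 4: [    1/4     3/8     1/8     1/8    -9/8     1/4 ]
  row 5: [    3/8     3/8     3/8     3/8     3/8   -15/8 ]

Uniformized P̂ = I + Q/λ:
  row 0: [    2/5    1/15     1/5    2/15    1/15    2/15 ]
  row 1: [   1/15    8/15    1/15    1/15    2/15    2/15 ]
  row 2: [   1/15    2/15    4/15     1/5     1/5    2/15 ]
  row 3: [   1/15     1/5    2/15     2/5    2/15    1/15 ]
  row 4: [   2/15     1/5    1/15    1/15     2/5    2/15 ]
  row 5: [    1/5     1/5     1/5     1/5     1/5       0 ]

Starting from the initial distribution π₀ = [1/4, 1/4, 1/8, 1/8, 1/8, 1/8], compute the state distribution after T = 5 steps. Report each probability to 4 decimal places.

t=0: π = [0.2500, 0.2500, 0.1250, 0.1250, 0.1250, 0.1250]
t=1: π = [0.1750, 0.2417, 0.1500, 0.1583, 0.1667, 0.1083]
t=2: π = [0.1506, 0.2472, 0.1450, 0.1656, 0.1833, 0.1083]
t=3: π = [0.1435, 0.2527, 0.1412, 0.1657, 0.1891, 0.1079]
t=4: π = [0.1415, 0.2557, 0.1395, 0.1647, 0.1908, 0.1079]
t=5: π = [0.1409, 0.2571, 0.1388, 0.1640, 0.1913, 0.1080]

π = [0.1409, 0.2571, 0.1388, 0.1640, 0.1913, 0.1080]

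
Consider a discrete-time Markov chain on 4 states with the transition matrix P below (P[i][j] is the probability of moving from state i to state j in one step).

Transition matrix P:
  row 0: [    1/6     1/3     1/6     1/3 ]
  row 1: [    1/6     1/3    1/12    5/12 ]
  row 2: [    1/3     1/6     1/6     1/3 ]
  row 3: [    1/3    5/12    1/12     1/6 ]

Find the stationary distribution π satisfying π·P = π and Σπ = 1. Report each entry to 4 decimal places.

π = [0.2371, 0.3404, 0.1125, 0.3100]

Balance equations π_j = Σ_i π_i·P[i][j]:
  π_0 = 1/6·π_0 + 1/6·π_1 + 1/3·π_2 + 1/3·π_3
  π_1 = 1/3·π_0 + 1/3·π_1 + 1/6·π_2 + 5/12·π_3
  π_2 = 1/6·π_0 + 1/12·π_1 + 1/6·π_2 + 1/12·π_3
  normalize: π_0 + π_1 + π_2 + π_3 = 1
Solving the linear system gives exactly π = [78/329, 16/47, 37/329, 102/329].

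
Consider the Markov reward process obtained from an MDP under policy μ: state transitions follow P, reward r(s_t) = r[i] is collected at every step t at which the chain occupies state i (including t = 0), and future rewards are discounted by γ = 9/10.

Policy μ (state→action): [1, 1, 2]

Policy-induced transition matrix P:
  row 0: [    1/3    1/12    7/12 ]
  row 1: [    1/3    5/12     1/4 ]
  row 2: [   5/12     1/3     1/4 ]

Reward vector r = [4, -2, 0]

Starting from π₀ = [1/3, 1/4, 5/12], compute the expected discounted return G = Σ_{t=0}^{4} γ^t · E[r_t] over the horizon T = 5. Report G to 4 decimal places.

G = 3.7070

t=0: π = [0.3333, 0.2500, 0.4167], E[r] = 0.8333, γ^t·E[r] = 0.833333, running G = 0.833333
t=1: π = [0.3681, 0.2708, 0.3611], E[r] = 0.9306, γ^t·E[r] = 0.837500, running G = 1.670833
t=2: π = [0.3634, 0.2639, 0.3727], E[r] = 0.9259, γ^t·E[r] = 0.750000, running G = 2.420833
t=3: π = [0.3644, 0.2645, 0.3711], E[r] = 0.9286, γ^t·E[r] = 0.676969, running G = 3.097802
t=4: π = [0.3643, 0.2643, 0.3715], E[r] = 0.9285, γ^t·E[r] = 0.609188, running G = 3.706990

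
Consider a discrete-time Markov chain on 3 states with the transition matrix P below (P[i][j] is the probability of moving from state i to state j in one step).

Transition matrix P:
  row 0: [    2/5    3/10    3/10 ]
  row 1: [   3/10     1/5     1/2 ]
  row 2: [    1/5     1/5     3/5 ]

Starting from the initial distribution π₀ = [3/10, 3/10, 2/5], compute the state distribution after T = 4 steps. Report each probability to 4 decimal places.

t=0: π = [0.3000, 0.3000, 0.4000]
t=1: π = [0.2900, 0.2300, 0.4800]
t=2: π = [0.2810, 0.2290, 0.4900]
t=3: π = [0.2791, 0.2281, 0.4928]
t=4: π = [0.2786, 0.2279, 0.4935]

π = [0.2786, 0.2279, 0.4935]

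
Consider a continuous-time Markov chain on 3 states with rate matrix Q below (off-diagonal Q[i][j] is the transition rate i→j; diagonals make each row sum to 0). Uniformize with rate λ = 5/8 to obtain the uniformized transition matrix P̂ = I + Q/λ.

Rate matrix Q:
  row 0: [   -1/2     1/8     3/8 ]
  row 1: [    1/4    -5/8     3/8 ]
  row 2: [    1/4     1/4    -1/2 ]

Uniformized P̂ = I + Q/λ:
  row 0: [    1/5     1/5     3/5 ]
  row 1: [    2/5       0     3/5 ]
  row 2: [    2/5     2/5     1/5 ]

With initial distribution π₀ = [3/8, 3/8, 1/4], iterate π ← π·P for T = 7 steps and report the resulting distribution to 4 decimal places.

π = [0.3333, 0.2378, 0.4289]

t=0: π = [0.3750, 0.3750, 0.2500]
t=1: π = [0.3250, 0.1750, 0.5000]
t=2: π = [0.3350, 0.2650, 0.4000]
t=3: π = [0.3330, 0.2270, 0.4400]
t=4: π = [0.3334, 0.2426, 0.4240]
t=5: π = [0.3333, 0.2363, 0.4304]
t=6: π = [0.3333, 0.2388, 0.4278]
t=7: π = [0.3333, 0.2378, 0.4289]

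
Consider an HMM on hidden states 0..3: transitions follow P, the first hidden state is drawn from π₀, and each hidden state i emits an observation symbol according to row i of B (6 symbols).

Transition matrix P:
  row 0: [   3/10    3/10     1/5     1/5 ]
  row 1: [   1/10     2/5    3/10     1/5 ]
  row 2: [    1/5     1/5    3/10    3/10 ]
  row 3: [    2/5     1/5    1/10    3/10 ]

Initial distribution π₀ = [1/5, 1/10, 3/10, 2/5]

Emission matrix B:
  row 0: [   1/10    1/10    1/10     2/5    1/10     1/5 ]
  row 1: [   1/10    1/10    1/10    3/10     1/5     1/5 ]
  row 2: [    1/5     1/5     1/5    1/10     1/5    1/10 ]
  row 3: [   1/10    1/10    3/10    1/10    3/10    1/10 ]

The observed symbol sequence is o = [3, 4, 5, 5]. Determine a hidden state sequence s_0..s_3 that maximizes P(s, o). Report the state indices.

path = [0, 1, 1, 1]

t=0: δ = [8.000e-02, 3.000e-02, 3.000e-02, 4.000e-02]  (obs o_0=3)
t=1: δ = [2.400e-03, 4.800e-03, 3.200e-03, 4.800e-03]  ψ = [0, 0, 0, 0]  (obs o_1=4)
t=2: δ = [3.840e-04, 3.840e-04, 1.440e-04, 1.440e-04]  ψ = [3, 1, 1, 3]  (obs o_2=5)
t=3: δ = [2.304e-05, 3.072e-05, 1.152e-05, 7.680e-06]  ψ = [0, 1, 1, 0]  (obs o_3=5)
backtrack: best end state = 1; path = [0, 1, 1, 1]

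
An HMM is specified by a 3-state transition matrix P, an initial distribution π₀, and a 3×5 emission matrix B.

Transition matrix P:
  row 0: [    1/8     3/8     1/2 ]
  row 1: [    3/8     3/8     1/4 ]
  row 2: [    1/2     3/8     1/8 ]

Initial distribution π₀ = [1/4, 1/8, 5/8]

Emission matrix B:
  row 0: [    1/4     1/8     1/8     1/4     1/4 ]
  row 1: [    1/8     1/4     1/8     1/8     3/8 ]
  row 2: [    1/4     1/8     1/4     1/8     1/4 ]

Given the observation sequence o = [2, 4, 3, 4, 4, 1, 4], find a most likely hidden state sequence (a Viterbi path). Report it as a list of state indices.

t=0: δ = [3.125e-02, 1.562e-02, 1.562e-01]  (obs o_0=2)
t=1: δ = [1.953e-02, 2.197e-02, 4.883e-03]  ψ = [2, 2, 2]  (obs o_1=4)
t=2: δ = [2.060e-03, 1.030e-03, 1.221e-03]  ψ = [1, 1, 0]  (obs o_2=3)
t=3: δ = [1.526e-04, 2.897e-04, 2.575e-04]  ψ = [2, 0, 0]  (obs o_3=4)
t=4: δ = [3.219e-05, 4.074e-05, 1.907e-05]  ψ = [2, 1, 0]  (obs o_4=4)
t=5: δ = [1.910e-06, 3.819e-06, 2.012e-06]  ψ = [1, 1, 0]  (obs o_5=1)
t=6: δ = [3.580e-07, 5.370e-07, 2.387e-07]  ψ = [1, 1, 0]  (obs o_6=4)
backtrack: best end state = 1; path = [2, 1, 0, 1, 1, 1, 1]

path = [2, 1, 0, 1, 1, 1, 1]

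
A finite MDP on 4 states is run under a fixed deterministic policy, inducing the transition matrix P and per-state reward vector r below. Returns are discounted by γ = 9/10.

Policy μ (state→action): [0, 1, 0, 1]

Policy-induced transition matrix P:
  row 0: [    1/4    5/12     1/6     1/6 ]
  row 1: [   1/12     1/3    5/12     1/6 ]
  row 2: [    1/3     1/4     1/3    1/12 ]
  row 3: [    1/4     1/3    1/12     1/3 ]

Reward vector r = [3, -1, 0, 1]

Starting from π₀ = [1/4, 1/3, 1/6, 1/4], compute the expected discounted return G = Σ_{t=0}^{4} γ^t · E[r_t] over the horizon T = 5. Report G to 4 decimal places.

G = 2.1894

t=0: π = [0.2500, 0.3333, 0.1667, 0.2500], E[r] = 0.6667, γ^t·E[r] = 0.666667, running G = 0.666667
t=1: π = [0.2083, 0.3403, 0.2569, 0.1944], E[r] = 0.4792, γ^t·E[r] = 0.431250, running G = 1.097917
t=2: π = [0.2147, 0.3293, 0.2784, 0.1777], E[r] = 0.4925, γ^t·E[r] = 0.398906, running G = 1.496823
t=3: π = [0.2183, 0.3280, 0.2806, 0.1731], E[r] = 0.5000, γ^t·E[r] = 0.364500, running G = 1.861323
t=4: π = [0.2187, 0.3281, 0.2810, 0.1721], E[r] = 0.5001, γ^t·E[r] = 0.328126, running G = 2.189449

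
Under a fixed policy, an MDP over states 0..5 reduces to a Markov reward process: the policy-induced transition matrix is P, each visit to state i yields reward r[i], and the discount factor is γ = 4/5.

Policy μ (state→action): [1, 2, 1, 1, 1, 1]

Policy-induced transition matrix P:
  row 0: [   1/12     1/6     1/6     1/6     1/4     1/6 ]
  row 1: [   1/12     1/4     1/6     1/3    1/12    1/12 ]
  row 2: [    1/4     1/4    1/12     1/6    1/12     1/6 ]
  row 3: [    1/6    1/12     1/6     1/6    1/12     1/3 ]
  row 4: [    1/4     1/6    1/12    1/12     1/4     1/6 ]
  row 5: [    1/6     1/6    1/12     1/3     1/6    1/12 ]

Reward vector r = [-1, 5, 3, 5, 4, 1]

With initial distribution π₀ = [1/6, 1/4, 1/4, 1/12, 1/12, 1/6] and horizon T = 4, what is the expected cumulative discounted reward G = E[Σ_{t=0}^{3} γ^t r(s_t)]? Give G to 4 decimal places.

t=0: π = [0.1667, 0.2500, 0.2500, 0.0833, 0.0833, 0.1667], E[r] = 2.7500, γ^t·E[r] = 2.750000, running G = 2.750000
t=1: π = [0.1597, 0.2014, 0.1250, 0.2292, 0.1389, 0.1458], E[r] = 3.0694, γ^t·E[r] = 2.455556, running G = 5.205556
t=2: π = [0.1586, 0.1748, 0.1325, 0.2130, 0.1453, 0.1759], E[r] = 2.9346, γ^t·E[r] = 1.878148, running G = 7.083704
t=3: π = [0.1620, 0.1745, 0.1289, 0.2130, 0.1486, 0.1729], E[r] = 2.9297, γ^t·E[r] = 1.500000, running G = 8.583704

G = 8.5837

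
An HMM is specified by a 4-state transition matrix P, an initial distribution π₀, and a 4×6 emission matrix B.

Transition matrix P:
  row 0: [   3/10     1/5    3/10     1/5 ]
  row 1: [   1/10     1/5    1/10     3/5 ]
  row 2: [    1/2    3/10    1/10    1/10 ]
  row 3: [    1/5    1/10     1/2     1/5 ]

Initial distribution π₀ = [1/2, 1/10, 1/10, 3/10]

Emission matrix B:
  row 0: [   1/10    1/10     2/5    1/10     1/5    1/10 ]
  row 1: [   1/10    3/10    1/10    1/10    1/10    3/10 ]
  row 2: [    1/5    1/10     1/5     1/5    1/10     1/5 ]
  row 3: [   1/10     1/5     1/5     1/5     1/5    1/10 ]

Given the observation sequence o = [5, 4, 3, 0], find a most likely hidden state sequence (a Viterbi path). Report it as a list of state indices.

t=0: δ = [5.000e-02, 3.000e-02, 2.000e-02, 3.000e-02]  (obs o_0=5)
t=1: δ = [3.000e-03, 1.000e-03, 1.500e-03, 3.600e-03]  ψ = [0, 0, 0, 1]  (obs o_1=4)
t=2: δ = [9.000e-05, 6.000e-05, 3.600e-04, 1.440e-04]  ψ = [0, 0, 3, 3]  (obs o_2=3)
t=3: δ = [1.800e-05, 1.080e-05, 1.440e-05, 3.600e-06]  ψ = [2, 2, 3, 1]  (obs o_3=0)
backtrack: best end state = 0; path = [1, 3, 2, 0]

path = [1, 3, 2, 0]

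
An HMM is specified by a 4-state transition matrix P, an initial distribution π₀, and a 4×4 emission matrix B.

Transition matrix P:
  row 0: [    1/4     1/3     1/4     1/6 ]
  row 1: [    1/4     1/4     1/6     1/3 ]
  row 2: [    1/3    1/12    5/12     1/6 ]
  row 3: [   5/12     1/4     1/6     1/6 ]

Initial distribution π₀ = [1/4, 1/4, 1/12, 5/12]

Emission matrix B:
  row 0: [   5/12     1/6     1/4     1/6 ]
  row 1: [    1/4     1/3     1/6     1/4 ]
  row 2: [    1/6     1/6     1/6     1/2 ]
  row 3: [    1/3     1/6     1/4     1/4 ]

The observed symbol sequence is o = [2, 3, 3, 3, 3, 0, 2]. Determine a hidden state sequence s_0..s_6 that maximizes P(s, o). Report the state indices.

path = [3, 2, 2, 2, 2, 0, 0]

t=0: δ = [6.250e-02, 4.167e-02, 1.389e-02, 1.042e-01]  (obs o_0=2)
t=1: δ = [7.234e-03, 6.510e-03, 8.681e-03, 4.340e-03]  ψ = [3, 3, 3, 3]  (obs o_1=3)
t=2: δ = [4.823e-04, 6.028e-04, 1.808e-03, 5.425e-04]  ψ = [2, 0, 2, 1]  (obs o_2=3)
t=3: δ = [1.005e-04, 4.019e-05, 3.768e-04, 7.535e-05]  ψ = [2, 0, 2, 2]  (obs o_3=3)
t=4: δ = [2.093e-05, 8.372e-06, 7.849e-05, 1.570e-05]  ψ = [2, 0, 2, 2]  (obs o_4=3)
t=5: δ = [1.090e-05, 1.744e-06, 5.451e-06, 4.361e-06]  ψ = [2, 0, 2, 2]  (obs o_5=0)
t=6: δ = [6.814e-07, 6.056e-07, 4.542e-07, 4.542e-07]  ψ = [0, 0, 0, 0]  (obs o_6=2)
backtrack: best end state = 0; path = [3, 2, 2, 2, 2, 0, 0]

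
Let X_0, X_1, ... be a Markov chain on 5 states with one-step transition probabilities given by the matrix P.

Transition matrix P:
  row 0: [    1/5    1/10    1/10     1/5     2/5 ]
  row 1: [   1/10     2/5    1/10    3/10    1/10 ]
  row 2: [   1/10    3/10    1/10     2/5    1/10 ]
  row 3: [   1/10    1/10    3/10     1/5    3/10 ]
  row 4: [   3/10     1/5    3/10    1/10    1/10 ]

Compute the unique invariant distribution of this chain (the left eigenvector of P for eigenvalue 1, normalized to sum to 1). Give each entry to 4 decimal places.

Balance equations π_j = Σ_i π_i·P[i][j]:
  π_0 = 1/5·π_0 + 1/10·π_1 + 1/10·π_2 + 1/10·π_3 + 3/10·π_4
  π_1 = 1/10·π_0 + 2/5·π_1 + 3/10·π_2 + 1/10·π_3 + 1/5·π_4
  π_2 = 1/10·π_0 + 1/10·π_1 + 1/10·π_2 + 3/10·π_3 + 3/10·π_4
  π_3 = 1/5·π_0 + 3/10·π_1 + 2/5·π_2 + 1/5·π_3 + 1/10·π_4
  normalize: π_0 + π_1 + π_2 + π_3 + π_4 = 1
Solving the linear system gives exactly π = [52/337, 151/674, 63/337, 81/337, 131/674].

π = [0.1543, 0.2240, 0.1869, 0.2404, 0.1944]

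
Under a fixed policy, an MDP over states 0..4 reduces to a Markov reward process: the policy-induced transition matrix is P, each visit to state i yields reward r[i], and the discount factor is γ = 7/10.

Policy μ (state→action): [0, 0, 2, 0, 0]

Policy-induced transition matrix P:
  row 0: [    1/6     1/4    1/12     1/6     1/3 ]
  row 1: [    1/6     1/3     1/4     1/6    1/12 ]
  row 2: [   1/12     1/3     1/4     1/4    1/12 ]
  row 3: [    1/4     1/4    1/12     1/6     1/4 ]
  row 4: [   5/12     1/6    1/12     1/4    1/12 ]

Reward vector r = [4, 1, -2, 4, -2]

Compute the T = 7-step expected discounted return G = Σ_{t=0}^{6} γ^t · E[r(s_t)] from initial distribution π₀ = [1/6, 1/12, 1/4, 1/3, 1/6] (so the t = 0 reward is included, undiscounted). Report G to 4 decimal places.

t=0: π = [0.1667, 0.0833, 0.2500, 0.3333, 0.1667], E[r] = 1.2500, γ^t·E[r] = 1.250000, running G = 1.250000
t=1: π = [0.2153, 0.2639, 0.1389, 0.2014, 0.1806], E[r] = 1.2917, γ^t·E[r] = 0.904167, running G = 2.154167
t=2: π = [0.2170, 0.2685, 0.1505, 0.1933, 0.1707], E[r] = 1.2674, γ^t·E[r] = 0.621007, running G = 2.775174
t=3: π = [0.2129, 0.2707, 0.1532, 0.1934, 0.1698], E[r] = 1.2501, γ^t·E[r] = 0.428800, running G = 3.203973
t=4: π = [0.2125, 0.2712, 0.1540, 0.1936, 0.1688], E[r] = 1.2498, γ^t·E[r] = 0.300084, running G = 3.504058
t=5: π = [0.2122, 0.2714, 0.1542, 0.1936, 0.1687], E[r] = 1.2485, γ^t·E[r] = 0.209832, running G = 3.713889
t=6: π = [0.2121, 0.2714, 0.1543, 0.1936, 0.1686], E[r] = 1.2484, γ^t·E[r] = 0.146876, running G = 3.860765

G = 3.8608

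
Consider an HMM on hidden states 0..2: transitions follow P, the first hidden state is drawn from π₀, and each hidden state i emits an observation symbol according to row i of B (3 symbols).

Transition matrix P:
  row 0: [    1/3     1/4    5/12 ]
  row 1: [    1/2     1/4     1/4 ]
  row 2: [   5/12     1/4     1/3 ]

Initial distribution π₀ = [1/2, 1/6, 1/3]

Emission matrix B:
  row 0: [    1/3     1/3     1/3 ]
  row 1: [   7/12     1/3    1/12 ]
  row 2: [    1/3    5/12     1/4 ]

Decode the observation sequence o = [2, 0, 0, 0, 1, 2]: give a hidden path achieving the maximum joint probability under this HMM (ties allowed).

path = [0, 1, 1, 0, 2, 0]

t=0: δ = [1.667e-01, 1.389e-02, 8.333e-02]  (obs o_0=2)
t=1: δ = [1.852e-02, 2.431e-02, 2.315e-02]  ψ = [0, 0, 0]  (obs o_1=0)
t=2: δ = [4.051e-03, 3.545e-03, 2.572e-03]  ψ = [1, 1, 0]  (obs o_2=0)
t=3: δ = [5.908e-04, 5.908e-04, 5.626e-04]  ψ = [1, 0, 0]  (obs o_3=0)
t=4: δ = [9.846e-05, 4.923e-05, 1.026e-04]  ψ = [1, 0, 0]  (obs o_4=1)
t=5: δ = [1.424e-05, 2.137e-06, 1.026e-05]  ψ = [2, 2, 0]  (obs o_5=2)
backtrack: best end state = 0; path = [0, 1, 1, 0, 2, 0]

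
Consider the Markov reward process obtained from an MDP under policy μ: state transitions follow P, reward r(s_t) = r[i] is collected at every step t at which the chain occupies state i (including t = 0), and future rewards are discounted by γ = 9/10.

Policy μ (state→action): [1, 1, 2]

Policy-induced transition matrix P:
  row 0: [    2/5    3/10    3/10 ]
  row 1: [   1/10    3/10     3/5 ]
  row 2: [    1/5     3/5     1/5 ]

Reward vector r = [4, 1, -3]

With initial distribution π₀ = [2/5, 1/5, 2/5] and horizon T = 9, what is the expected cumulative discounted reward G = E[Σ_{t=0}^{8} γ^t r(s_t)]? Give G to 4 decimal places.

G = 1.2918

t=0: π = [0.4000, 0.2000, 0.4000], E[r] = 0.6000, γ^t·E[r] = 0.600000, running G = 0.600000
t=1: π = [0.2600, 0.4200, 0.3200], E[r] = 0.5000, γ^t·E[r] = 0.450000, running G = 1.050000
t=2: π = [0.2100, 0.3960, 0.3940], E[r] = 0.0540, γ^t·E[r] = 0.043740, running G = 1.093740
t=3: π = [0.2024, 0.4182, 0.3794], E[r] = 0.0896, γ^t·E[r] = 0.065318, running G = 1.159058
t=4: π = [0.1987, 0.4138, 0.3875], E[r] = 0.0459, γ^t·E[r] = 0.030115, running G = 1.189173
t=5: π = [0.1984, 0.4163, 0.3854], E[r] = 0.0535, γ^t·E[r] = 0.031576, running G = 1.220749
t=6: π = [0.1980, 0.4156, 0.3863], E[r] = 0.0488, γ^t·E[r] = 0.025926, running G = 1.246675
t=7: π = [0.1980, 0.4159, 0.3861], E[r] = 0.0499, γ^t·E[r] = 0.023883, running G = 1.270558
t=8: π = [0.1980, 0.4158, 0.3862], E[r] = 0.0494, γ^t·E[r] = 0.021264, running G = 1.291822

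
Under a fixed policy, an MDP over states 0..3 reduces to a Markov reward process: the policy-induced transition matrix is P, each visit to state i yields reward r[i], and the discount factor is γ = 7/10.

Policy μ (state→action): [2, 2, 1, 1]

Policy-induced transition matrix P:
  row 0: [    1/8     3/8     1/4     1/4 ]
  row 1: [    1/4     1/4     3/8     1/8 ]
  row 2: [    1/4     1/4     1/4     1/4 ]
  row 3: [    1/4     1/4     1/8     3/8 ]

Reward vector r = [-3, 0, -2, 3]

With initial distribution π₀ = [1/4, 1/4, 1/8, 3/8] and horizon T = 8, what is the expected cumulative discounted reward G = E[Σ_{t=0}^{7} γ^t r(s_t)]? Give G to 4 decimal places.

G = -0.7289

t=0: π = [0.2500, 0.2500, 0.1250, 0.3750], E[r] = 0.1250, γ^t·E[r] = 0.125000, running G = 0.125000
t=1: π = [0.2188, 0.2813, 0.2344, 0.2656], E[r] = -0.3281, γ^t·E[r] = -0.229688, running G = -0.104688
t=2: π = [0.2227, 0.2773, 0.2520, 0.2480], E[r] = -0.4277, γ^t·E[r] = -0.209590, running G = -0.314277
t=3: π = [0.2222, 0.2778, 0.2537, 0.2463], E[r] = -0.4348, γ^t·E[r] = -0.149141, running G = -0.463419
t=4: π = [0.2222, 0.2778, 0.2539, 0.2461], E[r] = -0.4364, γ^t·E[r] = -0.104773, running G = -0.568191
t=5: π = [0.2222, 0.2778, 0.2540, 0.2460], E[r] = -0.4365, γ^t·E[r] = -0.073359, running G = -0.641551
t=6: π = [0.2222, 0.2778, 0.2540, 0.2460], E[r] = -0.4365, γ^t·E[r] = -0.051354, running G = -0.692905
t=7: π = [0.2222, 0.2778, 0.2540, 0.2460], E[r] = -0.4365, γ^t·E[r] = -0.035948, running G = -0.728854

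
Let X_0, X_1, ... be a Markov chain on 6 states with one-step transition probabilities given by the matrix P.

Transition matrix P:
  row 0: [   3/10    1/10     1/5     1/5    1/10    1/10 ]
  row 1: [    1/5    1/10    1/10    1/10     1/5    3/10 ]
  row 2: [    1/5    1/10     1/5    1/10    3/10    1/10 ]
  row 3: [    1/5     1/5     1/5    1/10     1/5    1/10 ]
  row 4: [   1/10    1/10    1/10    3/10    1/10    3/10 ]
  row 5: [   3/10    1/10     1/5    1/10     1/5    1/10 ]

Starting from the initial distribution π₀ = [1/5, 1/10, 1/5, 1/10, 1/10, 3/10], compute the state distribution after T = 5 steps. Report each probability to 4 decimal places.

π = [0.2202, 0.1158, 0.1707, 0.1575, 0.1773, 0.1586]

t=0: π = [0.2000, 0.1000, 0.2000, 0.1000, 0.1000, 0.3000]
t=1: π = [0.2400, 0.1100, 0.1800, 0.1400, 0.1900, 0.1400]
t=2: π = [0.2190, 0.1140, 0.1700, 0.1620, 0.1750, 0.1600]
t=3: π = [0.2204, 0.1162, 0.1711, 0.1569, 0.1776, 0.1578]
t=4: π = [0.2201, 0.1157, 0.1706, 0.1576, 0.1773, 0.1588]
t=5: π = [0.2202, 0.1158, 0.1707, 0.1575, 0.1773, 0.1586]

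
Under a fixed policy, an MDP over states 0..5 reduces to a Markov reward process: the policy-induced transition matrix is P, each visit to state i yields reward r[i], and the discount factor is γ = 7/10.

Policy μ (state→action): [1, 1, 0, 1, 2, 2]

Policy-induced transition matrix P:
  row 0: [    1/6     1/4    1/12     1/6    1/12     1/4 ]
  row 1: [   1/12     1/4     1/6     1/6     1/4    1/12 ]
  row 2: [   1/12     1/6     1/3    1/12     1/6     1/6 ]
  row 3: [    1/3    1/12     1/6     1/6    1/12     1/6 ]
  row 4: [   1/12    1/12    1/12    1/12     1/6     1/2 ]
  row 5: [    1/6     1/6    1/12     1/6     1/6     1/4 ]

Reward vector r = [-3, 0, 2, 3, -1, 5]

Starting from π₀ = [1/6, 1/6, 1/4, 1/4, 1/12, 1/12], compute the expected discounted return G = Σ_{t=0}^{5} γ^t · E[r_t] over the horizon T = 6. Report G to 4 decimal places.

G = 3.4806

t=0: π = [0.1667, 0.1667, 0.2500, 0.2500, 0.0833, 0.0833], E[r] = 1.0833, γ^t·E[r] = 1.083333, running G = 1.083333
t=1: π = [0.1667, 0.1667, 0.1806, 0.1389, 0.1458, 0.2014], E[r] = 1.1389, γ^t·E[r] = 0.797222, running G = 1.880556
t=2: π = [0.1487, 0.1707, 0.1539, 0.1395, 0.1551, 0.2321], E[r] = 1.2853, γ^t·E[r] = 0.629797, running G = 2.510353
t=3: π = [0.1499, 0.1687, 0.1477, 0.1409, 0.1569, 0.2359], E[r] = 1.2908, γ^t·E[r] = 0.442727, running G = 2.953080
t=4: π = [0.1507, 0.1684, 0.1461, 0.1413, 0.1565, 0.2370], E[r] = 1.2926, γ^t·E[r] = 0.310349, running G = 3.263430
t=5: π = [0.1510, 0.1684, 0.1457, 0.1415, 0.1564, 0.2371], E[r] = 1.2919, γ^t·E[r] = 0.217138, running G = 3.480567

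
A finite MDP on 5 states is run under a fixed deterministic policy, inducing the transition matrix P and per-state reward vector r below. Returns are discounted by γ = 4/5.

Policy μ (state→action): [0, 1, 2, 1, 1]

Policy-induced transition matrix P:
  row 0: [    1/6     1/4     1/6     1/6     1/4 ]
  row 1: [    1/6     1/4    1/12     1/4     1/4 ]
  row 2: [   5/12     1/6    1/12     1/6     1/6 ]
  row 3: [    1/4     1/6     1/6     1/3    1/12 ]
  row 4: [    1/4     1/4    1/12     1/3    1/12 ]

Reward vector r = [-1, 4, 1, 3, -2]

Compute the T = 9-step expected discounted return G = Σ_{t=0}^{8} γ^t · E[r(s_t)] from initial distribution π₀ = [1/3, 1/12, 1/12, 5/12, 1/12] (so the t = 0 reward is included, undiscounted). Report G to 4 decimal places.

t=0: π = [0.3333, 0.0833, 0.0833, 0.4167, 0.0833], E[r] = 1.1667, γ^t·E[r] = 1.166667, running G = 1.166667
t=1: π = [0.2292, 0.2083, 0.1458, 0.2569, 0.1597], E[r] = 1.2014, γ^t·E[r] = 0.961111, running G = 2.127778
t=2: π = [0.2378, 0.2164, 0.1238, 0.2535, 0.1684], E[r] = 1.1753, γ^t·E[r] = 0.752222, running G = 2.880000
t=3: π = [0.2328, 0.2186, 0.1243, 0.2550, 0.1694], E[r] = 1.1920, γ^t·E[r] = 0.610321, running G = 3.490321
t=4: π = [0.2331, 0.2184, 0.1240, 0.2556, 0.1689], E[r] = 1.1935, γ^t·E[r] = 0.488840, running G = 3.979160
t=5: π = [0.2330, 0.2184, 0.1241, 0.2556, 0.1689], E[r] = 1.1935, γ^t·E[r] = 0.391093, running G = 4.370253
t=6: π = [0.2331, 0.2184, 0.1241, 0.2556, 0.1689], E[r] = 1.1935, γ^t·E[r] = 0.312864, running G = 4.683117
t=7: π = [0.2331, 0.2184, 0.1241, 0.2556, 0.1689], E[r] = 1.1935, γ^t·E[r] = 0.250290, running G = 4.933408
t=8: π = [0.2331, 0.2184, 0.1241, 0.2556, 0.1689], E[r] = 1.1935, γ^t·E[r] = 0.200232, running G = 5.133640

G = 5.1336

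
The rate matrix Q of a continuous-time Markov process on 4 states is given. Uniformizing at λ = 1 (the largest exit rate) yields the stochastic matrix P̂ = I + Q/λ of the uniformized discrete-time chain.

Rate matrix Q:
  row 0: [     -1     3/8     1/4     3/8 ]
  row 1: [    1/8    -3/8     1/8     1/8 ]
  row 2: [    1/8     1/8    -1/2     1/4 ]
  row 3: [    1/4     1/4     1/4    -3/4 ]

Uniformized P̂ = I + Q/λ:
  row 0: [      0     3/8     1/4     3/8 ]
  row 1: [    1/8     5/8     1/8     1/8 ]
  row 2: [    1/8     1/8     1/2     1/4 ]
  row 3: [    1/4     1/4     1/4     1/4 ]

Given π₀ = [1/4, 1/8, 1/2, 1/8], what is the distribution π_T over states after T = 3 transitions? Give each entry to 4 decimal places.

π = [0.1357, 0.3491, 0.2869, 0.2283]

t=0: π = [0.2500, 0.1250, 0.5000, 0.1250]
t=1: π = [0.1094, 0.2656, 0.3594, 0.2656]
t=2: π = [0.1445, 0.3184, 0.3066, 0.2305]
t=3: π = [0.1357, 0.3491, 0.2869, 0.2283]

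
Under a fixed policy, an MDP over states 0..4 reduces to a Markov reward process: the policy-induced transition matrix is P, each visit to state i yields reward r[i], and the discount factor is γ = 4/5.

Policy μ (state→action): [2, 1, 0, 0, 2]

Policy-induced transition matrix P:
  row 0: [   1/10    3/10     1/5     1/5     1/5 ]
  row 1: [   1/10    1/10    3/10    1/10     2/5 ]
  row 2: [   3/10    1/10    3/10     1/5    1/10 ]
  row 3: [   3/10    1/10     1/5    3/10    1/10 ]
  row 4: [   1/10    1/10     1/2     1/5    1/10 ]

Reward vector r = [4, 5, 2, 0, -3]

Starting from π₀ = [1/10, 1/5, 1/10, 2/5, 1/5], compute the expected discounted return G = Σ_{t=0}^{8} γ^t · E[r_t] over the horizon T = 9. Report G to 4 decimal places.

t=0: π = [0.1000, 0.2000, 0.1000, 0.4000, 0.2000], E[r] = 1.0000, γ^t·E[r] = 1.000000, running G = 1.000000
t=1: π = [0.2000, 0.1200, 0.2900, 0.2200, 0.1700], E[r] = 1.4700, γ^t·E[r] = 1.176000, running G = 2.176000
t=2: π = [0.2020, 0.1400, 0.2920, 0.2100, 0.1560], E[r] = 1.6240, γ^t·E[r] = 1.039360, running G = 3.215360
t=3: π = [0.2004, 0.1404, 0.2900, 0.2070, 0.1622], E[r] = 1.5970, γ^t·E[r] = 0.817664, running G = 4.033024
t=4: π = [0.1994, 0.1401, 0.2917, 0.2067, 0.1622], E[r] = 1.5949, γ^t·E[r] = 0.653279, running G = 4.686303
t=5: π = [0.1997, 0.1399, 0.2918, 0.2067, 0.1620], E[r] = 1.5958, γ^t·E[r] = 0.522927, running G = 5.209231
t=6: π = [0.1997, 0.1399, 0.2918, 0.2067, 0.1619], E[r] = 1.5962, γ^t·E[r] = 0.418430, running G = 5.627661
t=7: π = [0.1997, 0.1399, 0.2917, 0.2067, 0.1620], E[r] = 1.5961, γ^t·E[r] = 0.334725, running G = 5.962386
t=8: π = [0.1997, 0.1399, 0.2918, 0.2067, 0.1620], E[r] = 1.5961, γ^t·E[r] = 0.267778, running G = 6.230164

G = 6.2302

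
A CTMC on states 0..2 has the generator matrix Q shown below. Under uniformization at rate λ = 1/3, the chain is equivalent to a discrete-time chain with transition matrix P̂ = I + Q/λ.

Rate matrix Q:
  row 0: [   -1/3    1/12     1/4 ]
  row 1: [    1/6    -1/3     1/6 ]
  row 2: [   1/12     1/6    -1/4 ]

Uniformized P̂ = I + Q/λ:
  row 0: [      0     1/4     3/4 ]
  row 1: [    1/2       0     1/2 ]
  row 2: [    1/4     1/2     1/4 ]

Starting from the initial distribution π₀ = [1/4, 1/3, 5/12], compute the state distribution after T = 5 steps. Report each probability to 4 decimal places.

t=0: π = [0.2500, 0.3333, 0.4167]
t=1: π = [0.2708, 0.2708, 0.4583]
t=2: π = [0.2500, 0.2969, 0.4531]
t=3: π = [0.2617, 0.2891, 0.4492]
t=4: π = [0.2568, 0.2900, 0.4531]
t=5: π = [0.2583, 0.2908, 0.4509]

π = [0.2583, 0.2908, 0.4509]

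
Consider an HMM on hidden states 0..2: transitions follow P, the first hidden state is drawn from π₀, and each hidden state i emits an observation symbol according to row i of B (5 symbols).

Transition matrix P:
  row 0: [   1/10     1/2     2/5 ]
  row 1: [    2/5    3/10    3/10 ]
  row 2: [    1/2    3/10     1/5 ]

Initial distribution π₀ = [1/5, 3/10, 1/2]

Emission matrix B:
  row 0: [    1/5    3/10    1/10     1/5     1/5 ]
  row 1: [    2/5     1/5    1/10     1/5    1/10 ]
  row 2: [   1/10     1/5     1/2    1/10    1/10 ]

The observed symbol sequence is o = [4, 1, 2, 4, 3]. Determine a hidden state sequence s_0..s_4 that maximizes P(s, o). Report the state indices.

t=0: δ = [4.000e-02, 3.000e-02, 5.000e-02]  (obs o_0=4)
t=1: δ = [7.500e-03, 4.000e-03, 3.200e-03]  ψ = [2, 0, 0]  (obs o_1=1)
t=2: δ = [1.600e-04, 3.750e-04, 1.500e-03]  ψ = [1, 0, 0]  (obs o_2=2)
t=3: δ = [1.500e-04, 4.500e-05, 3.000e-05]  ψ = [2, 2, 2]  (obs o_3=4)
t=4: δ = [3.600e-06, 1.500e-05, 6.000e-06]  ψ = [1, 0, 0]  (obs o_4=3)
backtrack: best end state = 1; path = [2, 0, 2, 0, 1]

path = [2, 0, 2, 0, 1]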